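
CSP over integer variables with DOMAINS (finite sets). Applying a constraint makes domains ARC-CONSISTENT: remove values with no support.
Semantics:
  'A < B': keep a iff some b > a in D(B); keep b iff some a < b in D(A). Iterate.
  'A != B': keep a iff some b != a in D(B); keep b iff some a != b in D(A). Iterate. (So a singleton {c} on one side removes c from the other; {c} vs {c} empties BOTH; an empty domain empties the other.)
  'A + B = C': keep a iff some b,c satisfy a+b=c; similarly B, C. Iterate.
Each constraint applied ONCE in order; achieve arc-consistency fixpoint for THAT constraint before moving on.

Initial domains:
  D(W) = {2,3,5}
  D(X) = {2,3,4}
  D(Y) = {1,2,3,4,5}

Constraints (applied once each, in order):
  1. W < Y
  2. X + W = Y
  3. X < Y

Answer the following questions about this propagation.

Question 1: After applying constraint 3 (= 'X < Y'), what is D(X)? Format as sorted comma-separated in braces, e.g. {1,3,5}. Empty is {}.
Answer: {2,3}

Derivation:
Constraint 1 (W < Y) on D(W)={2,3,5} D(Y)={1,2,3,4,5}: W {2,3,5}->{2,3}; Y {1,2,3,4,5}->{3,4,5}
Constraint 2 (X + W = Y) on D(X)={2,3,4} D(W)={2,3} D(Y)={3,4,5}: X {2,3,4}->{2,3}; Y {3,4,5}->{4,5}
Constraint 3 (X < Y) on D(X)={2,3} D(Y)={4,5}: no change
So after constraint 3: D(X) = {2,3}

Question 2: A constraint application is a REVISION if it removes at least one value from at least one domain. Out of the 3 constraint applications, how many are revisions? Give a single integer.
Answer: 2

Derivation:
Constraint 1 (W < Y) on D(W)={2,3,5} D(Y)={1,2,3,4,5}: W {2,3,5}->{2,3}; Y {1,2,3,4,5}->{3,4,5} => REVISION
Constraint 2 (X + W = Y) on D(X)={2,3,4} D(W)={2,3} D(Y)={3,4,5}: X {2,3,4}->{2,3}; Y {3,4,5}->{4,5} => REVISION
Constraint 3 (X < Y) on D(X)={2,3} D(Y)={4,5}: no change => not a revision
Total revisions = 2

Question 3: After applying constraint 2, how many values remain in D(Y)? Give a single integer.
Constraint 1 (W < Y) on D(W)={2,3,5} D(Y)={1,2,3,4,5}: W {2,3,5}->{2,3}; Y {1,2,3,4,5}->{3,4,5}
Constraint 2 (X + W = Y) on D(X)={2,3,4} D(W)={2,3} D(Y)={3,4,5}: X {2,3,4}->{2,3}; Y {3,4,5}->{4,5}
So after constraint 2: D(Y)={4,5}, size = 2

Answer: 2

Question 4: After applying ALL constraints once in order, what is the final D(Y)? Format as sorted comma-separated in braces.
Constraint 1 (W < Y) on D(W)={2,3,5} D(Y)={1,2,3,4,5}: W {2,3,5}->{2,3}; Y {1,2,3,4,5}->{3,4,5}
Constraint 2 (X + W = Y) on D(X)={2,3,4} D(W)={2,3} D(Y)={3,4,5}: X {2,3,4}->{2,3}; Y {3,4,5}->{4,5}
Constraint 3 (X < Y) on D(X)={2,3} D(Y)={4,5}: no change
So after all 3 constraints: D(Y) = {4,5}

Answer: {4,5}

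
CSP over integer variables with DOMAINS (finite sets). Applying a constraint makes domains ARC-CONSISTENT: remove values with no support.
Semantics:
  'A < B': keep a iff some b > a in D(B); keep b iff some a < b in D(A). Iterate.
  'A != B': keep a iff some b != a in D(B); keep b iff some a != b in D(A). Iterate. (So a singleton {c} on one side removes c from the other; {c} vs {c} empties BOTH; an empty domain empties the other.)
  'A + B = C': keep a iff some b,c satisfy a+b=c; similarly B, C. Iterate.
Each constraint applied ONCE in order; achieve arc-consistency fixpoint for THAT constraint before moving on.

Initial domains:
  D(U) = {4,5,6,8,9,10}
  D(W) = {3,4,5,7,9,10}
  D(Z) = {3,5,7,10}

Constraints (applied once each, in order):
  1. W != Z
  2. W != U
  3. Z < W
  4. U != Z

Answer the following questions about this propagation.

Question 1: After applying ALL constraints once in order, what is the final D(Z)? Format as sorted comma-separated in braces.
Constraint 1 (W != Z) on D(W)={3,4,5,7,9,10} D(Z)={3,5,7,10}: no change
Constraint 2 (W != U) on D(W)={3,4,5,7,9,10} D(U)={4,5,6,8,9,10}: no change
Constraint 3 (Z < W) on D(Z)={3,5,7,10} D(W)={3,4,5,7,9,10}: Z {3,5,7,10}->{3,5,7}; W {3,4,5,7,9,10}->{4,5,7,9,10}
Constraint 4 (U != Z) on D(U)={4,5,6,8,9,10} D(Z)={3,5,7}: no change
So after all 4 constraints: D(Z) = {3,5,7}

Answer: {3,5,7}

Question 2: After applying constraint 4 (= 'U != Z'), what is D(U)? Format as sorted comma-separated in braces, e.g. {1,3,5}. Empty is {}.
Constraint 1 (W != Z) on D(W)={3,4,5,7,9,10} D(Z)={3,5,7,10}: no change
Constraint 2 (W != U) on D(W)={3,4,5,7,9,10} D(U)={4,5,6,8,9,10}: no change
Constraint 3 (Z < W) on D(Z)={3,5,7,10} D(W)={3,4,5,7,9,10}: Z {3,5,7,10}->{3,5,7}; W {3,4,5,7,9,10}->{4,5,7,9,10}
Constraint 4 (U != Z) on D(U)={4,5,6,8,9,10} D(Z)={3,5,7}: no change
So after constraint 4: D(U) = {4,5,6,8,9,10}

Answer: {4,5,6,8,9,10}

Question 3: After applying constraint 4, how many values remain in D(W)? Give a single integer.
Answer: 5

Derivation:
Constraint 1 (W != Z) on D(W)={3,4,5,7,9,10} D(Z)={3,5,7,10}: no change
Constraint 2 (W != U) on D(W)={3,4,5,7,9,10} D(U)={4,5,6,8,9,10}: no change
Constraint 3 (Z < W) on D(Z)={3,5,7,10} D(W)={3,4,5,7,9,10}: Z {3,5,7,10}->{3,5,7}; W {3,4,5,7,9,10}->{4,5,7,9,10}
Constraint 4 (U != Z) on D(U)={4,5,6,8,9,10} D(Z)={3,5,7}: no change
So after constraint 4: D(W)={4,5,7,9,10}, size = 5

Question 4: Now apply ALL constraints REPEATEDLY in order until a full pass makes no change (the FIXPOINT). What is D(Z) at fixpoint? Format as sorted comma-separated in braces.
pass 0 (initial): D(Z)={3,5,7,10}
pass 1: W {3,4,5,7,9,10}->{4,5,7,9,10}; Z {3,5,7,10}->{3,5,7}
pass 2: no change
Fixpoint after 2 passes: D(Z) = {3,5,7}

Answer: {3,5,7}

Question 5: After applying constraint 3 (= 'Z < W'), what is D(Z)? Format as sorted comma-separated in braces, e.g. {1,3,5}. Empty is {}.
Constraint 1 (W != Z) on D(W)={3,4,5,7,9,10} D(Z)={3,5,7,10}: no change
Constraint 2 (W != U) on D(W)={3,4,5,7,9,10} D(U)={4,5,6,8,9,10}: no change
Constraint 3 (Z < W) on D(Z)={3,5,7,10} D(W)={3,4,5,7,9,10}: Z {3,5,7,10}->{3,5,7}; W {3,4,5,7,9,10}->{4,5,7,9,10}
So after constraint 3: D(Z) = {3,5,7}

Answer: {3,5,7}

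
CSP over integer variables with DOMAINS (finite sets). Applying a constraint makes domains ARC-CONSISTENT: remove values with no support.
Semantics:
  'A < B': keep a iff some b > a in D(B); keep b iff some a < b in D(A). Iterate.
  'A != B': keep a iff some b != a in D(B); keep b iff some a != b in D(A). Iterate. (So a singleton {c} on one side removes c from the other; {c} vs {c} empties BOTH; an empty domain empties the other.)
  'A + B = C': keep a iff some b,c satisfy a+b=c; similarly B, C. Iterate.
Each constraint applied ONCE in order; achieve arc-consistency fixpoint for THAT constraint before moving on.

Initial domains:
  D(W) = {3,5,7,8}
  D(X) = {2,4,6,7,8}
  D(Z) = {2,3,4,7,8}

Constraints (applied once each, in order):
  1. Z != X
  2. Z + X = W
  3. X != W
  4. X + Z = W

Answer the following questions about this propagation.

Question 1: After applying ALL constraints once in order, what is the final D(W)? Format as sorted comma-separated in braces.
Answer: {5,7,8}

Derivation:
Constraint 1 (Z != X) on D(Z)={2,3,4,7,8} D(X)={2,4,6,7,8}: no change
Constraint 2 (Z + X = W) on D(Z)={2,3,4,7,8} D(X)={2,4,6,7,8} D(W)={3,5,7,8}: Z {2,3,4,7,8}->{2,3,4}; X {2,4,6,7,8}->{2,4,6}; W {3,5,7,8}->{5,7,8}
Constraint 3 (X != W) on D(X)={2,4,6} D(W)={5,7,8}: no change
Constraint 4 (X + Z = W) on D(X)={2,4,6} D(Z)={2,3,4} D(W)={5,7,8}: no change
So after all 4 constraints: D(W) = {5,7,8}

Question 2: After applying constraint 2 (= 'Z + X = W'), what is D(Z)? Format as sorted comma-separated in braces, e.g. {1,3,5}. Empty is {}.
Constraint 1 (Z != X) on D(Z)={2,3,4,7,8} D(X)={2,4,6,7,8}: no change
Constraint 2 (Z + X = W) on D(Z)={2,3,4,7,8} D(X)={2,4,6,7,8} D(W)={3,5,7,8}: Z {2,3,4,7,8}->{2,3,4}; X {2,4,6,7,8}->{2,4,6}; W {3,5,7,8}->{5,7,8}
So after constraint 2: D(Z) = {2,3,4}

Answer: {2,3,4}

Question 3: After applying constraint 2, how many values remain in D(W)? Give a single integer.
Answer: 3

Derivation:
Constraint 1 (Z != X) on D(Z)={2,3,4,7,8} D(X)={2,4,6,7,8}: no change
Constraint 2 (Z + X = W) on D(Z)={2,3,4,7,8} D(X)={2,4,6,7,8} D(W)={3,5,7,8}: Z {2,3,4,7,8}->{2,3,4}; X {2,4,6,7,8}->{2,4,6}; W {3,5,7,8}->{5,7,8}
So after constraint 2: D(W)={5,7,8}, size = 3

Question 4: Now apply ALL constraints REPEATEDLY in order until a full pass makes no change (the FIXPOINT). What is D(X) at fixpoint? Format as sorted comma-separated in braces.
pass 0 (initial): D(X)={2,4,6,7,8}
pass 1: W {3,5,7,8}->{5,7,8}; X {2,4,6,7,8}->{2,4,6}; Z {2,3,4,7,8}->{2,3,4}
pass 2: no change
Fixpoint after 2 passes: D(X) = {2,4,6}

Answer: {2,4,6}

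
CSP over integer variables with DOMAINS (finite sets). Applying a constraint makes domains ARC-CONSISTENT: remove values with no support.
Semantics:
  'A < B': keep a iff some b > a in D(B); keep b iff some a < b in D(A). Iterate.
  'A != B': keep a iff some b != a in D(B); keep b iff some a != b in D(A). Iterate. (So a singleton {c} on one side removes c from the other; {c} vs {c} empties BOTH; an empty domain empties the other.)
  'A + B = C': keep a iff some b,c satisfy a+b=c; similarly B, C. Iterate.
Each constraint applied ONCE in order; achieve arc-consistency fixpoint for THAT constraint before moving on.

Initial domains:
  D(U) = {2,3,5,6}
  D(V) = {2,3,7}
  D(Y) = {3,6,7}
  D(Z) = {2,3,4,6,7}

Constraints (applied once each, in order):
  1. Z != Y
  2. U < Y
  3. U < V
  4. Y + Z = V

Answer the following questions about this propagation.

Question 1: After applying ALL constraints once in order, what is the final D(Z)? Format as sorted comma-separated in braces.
Constraint 1 (Z != Y) on D(Z)={2,3,4,6,7} D(Y)={3,6,7}: no change
Constraint 2 (U < Y) on D(U)={2,3,5,6} D(Y)={3,6,7}: no change
Constraint 3 (U < V) on D(U)={2,3,5,6} D(V)={2,3,7}: V {2,3,7}->{3,7}
Constraint 4 (Y + Z = V) on D(Y)={3,6,7} D(Z)={2,3,4,6,7} D(V)={3,7}: Y {3,6,7}->{3}; Z {2,3,4,6,7}->{4}; V {3,7}->{7}
So after all 4 constraints: D(Z) = {4}

Answer: {4}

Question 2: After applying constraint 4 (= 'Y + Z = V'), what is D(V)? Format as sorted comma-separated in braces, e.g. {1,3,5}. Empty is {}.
Constraint 1 (Z != Y) on D(Z)={2,3,4,6,7} D(Y)={3,6,7}: no change
Constraint 2 (U < Y) on D(U)={2,3,5,6} D(Y)={3,6,7}: no change
Constraint 3 (U < V) on D(U)={2,3,5,6} D(V)={2,3,7}: V {2,3,7}->{3,7}
Constraint 4 (Y + Z = V) on D(Y)={3,6,7} D(Z)={2,3,4,6,7} D(V)={3,7}: Y {3,6,7}->{3}; Z {2,3,4,6,7}->{4}; V {3,7}->{7}
So after constraint 4: D(V) = {7}

Answer: {7}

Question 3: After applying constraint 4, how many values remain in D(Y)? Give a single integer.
Answer: 1

Derivation:
Constraint 1 (Z != Y) on D(Z)={2,3,4,6,7} D(Y)={3,6,7}: no change
Constraint 2 (U < Y) on D(U)={2,3,5,6} D(Y)={3,6,7}: no change
Constraint 3 (U < V) on D(U)={2,3,5,6} D(V)={2,3,7}: V {2,3,7}->{3,7}
Constraint 4 (Y + Z = V) on D(Y)={3,6,7} D(Z)={2,3,4,6,7} D(V)={3,7}: Y {3,6,7}->{3}; Z {2,3,4,6,7}->{4}; V {3,7}->{7}
So after constraint 4: D(Y)={3}, size = 1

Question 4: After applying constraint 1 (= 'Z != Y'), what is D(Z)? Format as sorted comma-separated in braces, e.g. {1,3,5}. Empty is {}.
Constraint 1 (Z != Y) on D(Z)={2,3,4,6,7} D(Y)={3,6,7}: no change
So after constraint 1: D(Z) = {2,3,4,6,7}

Answer: {2,3,4,6,7}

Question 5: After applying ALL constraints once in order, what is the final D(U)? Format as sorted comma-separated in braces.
Answer: {2,3,5,6}

Derivation:
Constraint 1 (Z != Y) on D(Z)={2,3,4,6,7} D(Y)={3,6,7}: no change
Constraint 2 (U < Y) on D(U)={2,3,5,6} D(Y)={3,6,7}: no change
Constraint 3 (U < V) on D(U)={2,3,5,6} D(V)={2,3,7}: V {2,3,7}->{3,7}
Constraint 4 (Y + Z = V) on D(Y)={3,6,7} D(Z)={2,3,4,6,7} D(V)={3,7}: Y {3,6,7}->{3}; Z {2,3,4,6,7}->{4}; V {3,7}->{7}
So after all 4 constraints: D(U) = {2,3,5,6}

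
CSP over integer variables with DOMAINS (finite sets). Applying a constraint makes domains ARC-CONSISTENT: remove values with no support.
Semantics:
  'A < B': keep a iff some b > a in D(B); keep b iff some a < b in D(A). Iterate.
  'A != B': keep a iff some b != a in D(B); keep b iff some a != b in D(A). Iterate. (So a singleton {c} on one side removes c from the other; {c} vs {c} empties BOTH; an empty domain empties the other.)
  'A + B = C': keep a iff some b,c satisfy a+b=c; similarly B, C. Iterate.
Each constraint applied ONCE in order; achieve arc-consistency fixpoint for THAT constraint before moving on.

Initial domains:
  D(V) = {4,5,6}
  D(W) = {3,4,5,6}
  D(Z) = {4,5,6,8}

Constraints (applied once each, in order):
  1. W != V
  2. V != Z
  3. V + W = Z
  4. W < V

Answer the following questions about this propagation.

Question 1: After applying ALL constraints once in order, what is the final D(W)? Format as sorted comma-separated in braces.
Constraint 1 (W != V) on D(W)={3,4,5,6} D(V)={4,5,6}: no change
Constraint 2 (V != Z) on D(V)={4,5,6} D(Z)={4,5,6,8}: no change
Constraint 3 (V + W = Z) on D(V)={4,5,6} D(W)={3,4,5,6} D(Z)={4,5,6,8}: V {4,5,6}->{4,5}; W {3,4,5,6}->{3,4}; Z {4,5,6,8}->{8}
Constraint 4 (W < V) on D(W)={3,4} D(V)={4,5}: no change
So after all 4 constraints: D(W) = {3,4}

Answer: {3,4}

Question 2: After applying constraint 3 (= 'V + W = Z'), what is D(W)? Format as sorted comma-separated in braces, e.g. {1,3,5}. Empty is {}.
Constraint 1 (W != V) on D(W)={3,4,5,6} D(V)={4,5,6}: no change
Constraint 2 (V != Z) on D(V)={4,5,6} D(Z)={4,5,6,8}: no change
Constraint 3 (V + W = Z) on D(V)={4,5,6} D(W)={3,4,5,6} D(Z)={4,5,6,8}: V {4,5,6}->{4,5}; W {3,4,5,6}->{3,4}; Z {4,5,6,8}->{8}
So after constraint 3: D(W) = {3,4}

Answer: {3,4}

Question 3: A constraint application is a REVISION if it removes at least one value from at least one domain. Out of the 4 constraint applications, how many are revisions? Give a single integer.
Constraint 1 (W != V) on D(W)={3,4,5,6} D(V)={4,5,6}: no change => not a revision
Constraint 2 (V != Z) on D(V)={4,5,6} D(Z)={4,5,6,8}: no change => not a revision
Constraint 3 (V + W = Z) on D(V)={4,5,6} D(W)={3,4,5,6} D(Z)={4,5,6,8}: V {4,5,6}->{4,5}; W {3,4,5,6}->{3,4}; Z {4,5,6,8}->{8} => REVISION
Constraint 4 (W < V) on D(W)={3,4} D(V)={4,5}: no change => not a revision
Total revisions = 1

Answer: 1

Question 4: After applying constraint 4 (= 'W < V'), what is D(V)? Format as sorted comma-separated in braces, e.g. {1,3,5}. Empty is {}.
Answer: {4,5}

Derivation:
Constraint 1 (W != V) on D(W)={3,4,5,6} D(V)={4,5,6}: no change
Constraint 2 (V != Z) on D(V)={4,5,6} D(Z)={4,5,6,8}: no change
Constraint 3 (V + W = Z) on D(V)={4,5,6} D(W)={3,4,5,6} D(Z)={4,5,6,8}: V {4,5,6}->{4,5}; W {3,4,5,6}->{3,4}; Z {4,5,6,8}->{8}
Constraint 4 (W < V) on D(W)={3,4} D(V)={4,5}: no change
So after constraint 4: D(V) = {4,5}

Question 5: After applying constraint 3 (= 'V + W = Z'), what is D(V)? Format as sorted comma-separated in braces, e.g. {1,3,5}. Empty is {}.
Constraint 1 (W != V) on D(W)={3,4,5,6} D(V)={4,5,6}: no change
Constraint 2 (V != Z) on D(V)={4,5,6} D(Z)={4,5,6,8}: no change
Constraint 3 (V + W = Z) on D(V)={4,5,6} D(W)={3,4,5,6} D(Z)={4,5,6,8}: V {4,5,6}->{4,5}; W {3,4,5,6}->{3,4}; Z {4,5,6,8}->{8}
So after constraint 3: D(V) = {4,5}

Answer: {4,5}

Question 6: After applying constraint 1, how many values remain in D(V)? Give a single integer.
Constraint 1 (W != V) on D(W)={3,4,5,6} D(V)={4,5,6}: no change
So after constraint 1: D(V)={4,5,6}, size = 3

Answer: 3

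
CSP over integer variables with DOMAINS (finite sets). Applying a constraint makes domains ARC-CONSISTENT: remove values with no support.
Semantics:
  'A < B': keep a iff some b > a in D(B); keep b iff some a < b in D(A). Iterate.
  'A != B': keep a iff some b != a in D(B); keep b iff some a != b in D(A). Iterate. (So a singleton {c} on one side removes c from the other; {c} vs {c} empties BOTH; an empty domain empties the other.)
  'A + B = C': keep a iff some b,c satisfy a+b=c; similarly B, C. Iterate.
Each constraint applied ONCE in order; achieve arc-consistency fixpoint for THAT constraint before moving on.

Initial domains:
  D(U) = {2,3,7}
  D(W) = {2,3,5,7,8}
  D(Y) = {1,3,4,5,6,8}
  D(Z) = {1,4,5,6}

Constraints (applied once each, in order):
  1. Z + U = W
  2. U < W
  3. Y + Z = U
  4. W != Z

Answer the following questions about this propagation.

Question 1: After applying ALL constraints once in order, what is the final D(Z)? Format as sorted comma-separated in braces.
Answer: {1,4,6}

Derivation:
Constraint 1 (Z + U = W) on D(Z)={1,4,5,6} D(U)={2,3,7} D(W)={2,3,5,7,8}: W {2,3,5,7,8}->{3,7,8}
Constraint 2 (U < W) on D(U)={2,3,7} D(W)={3,7,8}: no change
Constraint 3 (Y + Z = U) on D(Y)={1,3,4,5,6,8} D(Z)={1,4,5,6} D(U)={2,3,7}: Y {1,3,4,5,6,8}->{1,3,6}; Z {1,4,5,6}->{1,4,6}; U {2,3,7}->{2,7}
Constraint 4 (W != Z) on D(W)={3,7,8} D(Z)={1,4,6}: no change
So after all 4 constraints: D(Z) = {1,4,6}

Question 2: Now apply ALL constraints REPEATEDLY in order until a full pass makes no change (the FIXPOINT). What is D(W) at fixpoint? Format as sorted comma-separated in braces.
Answer: {3,8}

Derivation:
pass 0 (initial): D(W)={2,3,5,7,8}
pass 1: U {2,3,7}->{2,7}; W {2,3,5,7,8}->{3,7,8}; Y {1,3,4,5,6,8}->{1,3,6}; Z {1,4,5,6}->{1,4,6}
pass 2: W {3,7,8}->{3,8}; Y {1,3,6}->{1,6}; Z {1,4,6}->{1,6}
pass 3: no change
Fixpoint after 3 passes: D(W) = {3,8}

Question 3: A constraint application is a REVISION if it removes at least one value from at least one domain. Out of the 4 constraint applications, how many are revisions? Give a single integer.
Answer: 2

Derivation:
Constraint 1 (Z + U = W) on D(Z)={1,4,5,6} D(U)={2,3,7} D(W)={2,3,5,7,8}: W {2,3,5,7,8}->{3,7,8} => REVISION
Constraint 2 (U < W) on D(U)={2,3,7} D(W)={3,7,8}: no change => not a revision
Constraint 3 (Y + Z = U) on D(Y)={1,3,4,5,6,8} D(Z)={1,4,5,6} D(U)={2,3,7}: Y {1,3,4,5,6,8}->{1,3,6}; Z {1,4,5,6}->{1,4,6}; U {2,3,7}->{2,7} => REVISION
Constraint 4 (W != Z) on D(W)={3,7,8} D(Z)={1,4,6}: no change => not a revision
Total revisions = 2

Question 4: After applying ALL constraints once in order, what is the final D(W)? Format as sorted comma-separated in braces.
Constraint 1 (Z + U = W) on D(Z)={1,4,5,6} D(U)={2,3,7} D(W)={2,3,5,7,8}: W {2,3,5,7,8}->{3,7,8}
Constraint 2 (U < W) on D(U)={2,3,7} D(W)={3,7,8}: no change
Constraint 3 (Y + Z = U) on D(Y)={1,3,4,5,6,8} D(Z)={1,4,5,6} D(U)={2,3,7}: Y {1,3,4,5,6,8}->{1,3,6}; Z {1,4,5,6}->{1,4,6}; U {2,3,7}->{2,7}
Constraint 4 (W != Z) on D(W)={3,7,8} D(Z)={1,4,6}: no change
So after all 4 constraints: D(W) = {3,7,8}

Answer: {3,7,8}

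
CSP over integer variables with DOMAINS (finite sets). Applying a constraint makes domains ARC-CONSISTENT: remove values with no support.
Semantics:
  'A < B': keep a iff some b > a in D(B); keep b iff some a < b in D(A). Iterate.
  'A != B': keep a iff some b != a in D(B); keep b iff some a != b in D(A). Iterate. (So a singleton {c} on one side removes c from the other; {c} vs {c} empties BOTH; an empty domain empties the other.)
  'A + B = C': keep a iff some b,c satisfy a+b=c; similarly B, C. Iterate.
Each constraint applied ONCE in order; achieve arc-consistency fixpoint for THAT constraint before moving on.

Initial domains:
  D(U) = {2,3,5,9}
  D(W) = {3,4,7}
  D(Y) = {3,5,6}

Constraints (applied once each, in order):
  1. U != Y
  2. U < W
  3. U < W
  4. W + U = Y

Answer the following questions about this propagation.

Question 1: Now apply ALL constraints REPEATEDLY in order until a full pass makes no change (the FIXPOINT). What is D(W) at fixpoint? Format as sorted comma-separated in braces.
Answer: {3,4}

Derivation:
pass 0 (initial): D(W)={3,4,7}
pass 1: U {2,3,5,9}->{2,3}; W {3,4,7}->{3,4}; Y {3,5,6}->{5,6}
pass 2: no change
Fixpoint after 2 passes: D(W) = {3,4}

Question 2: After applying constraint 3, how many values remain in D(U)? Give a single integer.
Constraint 1 (U != Y) on D(U)={2,3,5,9} D(Y)={3,5,6}: no change
Constraint 2 (U < W) on D(U)={2,3,5,9} D(W)={3,4,7}: U {2,3,5,9}->{2,3,5}
Constraint 3 (U < W) on D(U)={2,3,5} D(W)={3,4,7}: no change
So after constraint 3: D(U)={2,3,5}, size = 3

Answer: 3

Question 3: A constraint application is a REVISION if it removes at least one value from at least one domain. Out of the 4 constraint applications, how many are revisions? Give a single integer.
Constraint 1 (U != Y) on D(U)={2,3,5,9} D(Y)={3,5,6}: no change => not a revision
Constraint 2 (U < W) on D(U)={2,3,5,9} D(W)={3,4,7}: U {2,3,5,9}->{2,3,5} => REVISION
Constraint 3 (U < W) on D(U)={2,3,5} D(W)={3,4,7}: no change => not a revision
Constraint 4 (W + U = Y) on D(W)={3,4,7} D(U)={2,3,5} D(Y)={3,5,6}: W {3,4,7}->{3,4}; U {2,3,5}->{2,3}; Y {3,5,6}->{5,6} => REVISION
Total revisions = 2

Answer: 2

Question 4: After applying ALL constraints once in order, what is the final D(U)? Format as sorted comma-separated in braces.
Answer: {2,3}

Derivation:
Constraint 1 (U != Y) on D(U)={2,3,5,9} D(Y)={3,5,6}: no change
Constraint 2 (U < W) on D(U)={2,3,5,9} D(W)={3,4,7}: U {2,3,5,9}->{2,3,5}
Constraint 3 (U < W) on D(U)={2,3,5} D(W)={3,4,7}: no change
Constraint 4 (W + U = Y) on D(W)={3,4,7} D(U)={2,3,5} D(Y)={3,5,6}: W {3,4,7}->{3,4}; U {2,3,5}->{2,3}; Y {3,5,6}->{5,6}
So after all 4 constraints: D(U) = {2,3}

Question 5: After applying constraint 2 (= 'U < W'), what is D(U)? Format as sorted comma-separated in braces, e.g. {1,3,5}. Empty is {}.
Constraint 1 (U != Y) on D(U)={2,3,5,9} D(Y)={3,5,6}: no change
Constraint 2 (U < W) on D(U)={2,3,5,9} D(W)={3,4,7}: U {2,3,5,9}->{2,3,5}
So after constraint 2: D(U) = {2,3,5}

Answer: {2,3,5}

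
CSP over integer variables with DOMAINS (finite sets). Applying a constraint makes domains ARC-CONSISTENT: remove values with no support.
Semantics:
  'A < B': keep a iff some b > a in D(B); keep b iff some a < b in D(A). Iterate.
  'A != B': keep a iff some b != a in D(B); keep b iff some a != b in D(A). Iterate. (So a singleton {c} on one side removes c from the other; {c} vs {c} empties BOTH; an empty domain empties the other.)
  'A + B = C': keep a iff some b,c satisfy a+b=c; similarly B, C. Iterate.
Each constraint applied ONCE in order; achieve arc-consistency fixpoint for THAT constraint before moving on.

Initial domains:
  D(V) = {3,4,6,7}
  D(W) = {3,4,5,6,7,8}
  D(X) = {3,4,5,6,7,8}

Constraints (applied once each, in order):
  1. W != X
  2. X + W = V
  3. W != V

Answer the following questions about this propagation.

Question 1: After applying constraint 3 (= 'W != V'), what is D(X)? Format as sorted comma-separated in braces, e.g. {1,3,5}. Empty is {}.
Constraint 1 (W != X) on D(W)={3,4,5,6,7,8} D(X)={3,4,5,6,7,8}: no change
Constraint 2 (X + W = V) on D(X)={3,4,5,6,7,8} D(W)={3,4,5,6,7,8} D(V)={3,4,6,7}: X {3,4,5,6,7,8}->{3,4}; W {3,4,5,6,7,8}->{3,4}; V {3,4,6,7}->{6,7}
Constraint 3 (W != V) on D(W)={3,4} D(V)={6,7}: no change
So after constraint 3: D(X) = {3,4}

Answer: {3,4}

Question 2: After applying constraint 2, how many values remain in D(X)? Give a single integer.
Constraint 1 (W != X) on D(W)={3,4,5,6,7,8} D(X)={3,4,5,6,7,8}: no change
Constraint 2 (X + W = V) on D(X)={3,4,5,6,7,8} D(W)={3,4,5,6,7,8} D(V)={3,4,6,7}: X {3,4,5,6,7,8}->{3,4}; W {3,4,5,6,7,8}->{3,4}; V {3,4,6,7}->{6,7}
So after constraint 2: D(X)={3,4}, size = 2

Answer: 2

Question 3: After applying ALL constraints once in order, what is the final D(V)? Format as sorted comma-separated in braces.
Constraint 1 (W != X) on D(W)={3,4,5,6,7,8} D(X)={3,4,5,6,7,8}: no change
Constraint 2 (X + W = V) on D(X)={3,4,5,6,7,8} D(W)={3,4,5,6,7,8} D(V)={3,4,6,7}: X {3,4,5,6,7,8}->{3,4}; W {3,4,5,6,7,8}->{3,4}; V {3,4,6,7}->{6,7}
Constraint 3 (W != V) on D(W)={3,4} D(V)={6,7}: no change
So after all 3 constraints: D(V) = {6,7}

Answer: {6,7}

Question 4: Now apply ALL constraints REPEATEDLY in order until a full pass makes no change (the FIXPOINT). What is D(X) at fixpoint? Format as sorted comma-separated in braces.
pass 0 (initial): D(X)={3,4,5,6,7,8}
pass 1: V {3,4,6,7}->{6,7}; W {3,4,5,6,7,8}->{3,4}; X {3,4,5,6,7,8}->{3,4}
pass 2: no change
Fixpoint after 2 passes: D(X) = {3,4}

Answer: {3,4}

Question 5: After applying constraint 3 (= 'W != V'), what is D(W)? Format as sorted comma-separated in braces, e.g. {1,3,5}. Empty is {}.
Constraint 1 (W != X) on D(W)={3,4,5,6,7,8} D(X)={3,4,5,6,7,8}: no change
Constraint 2 (X + W = V) on D(X)={3,4,5,6,7,8} D(W)={3,4,5,6,7,8} D(V)={3,4,6,7}: X {3,4,5,6,7,8}->{3,4}; W {3,4,5,6,7,8}->{3,4}; V {3,4,6,7}->{6,7}
Constraint 3 (W != V) on D(W)={3,4} D(V)={6,7}: no change
So after constraint 3: D(W) = {3,4}

Answer: {3,4}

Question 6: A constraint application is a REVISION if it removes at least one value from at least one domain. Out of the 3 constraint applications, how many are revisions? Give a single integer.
Answer: 1

Derivation:
Constraint 1 (W != X) on D(W)={3,4,5,6,7,8} D(X)={3,4,5,6,7,8}: no change => not a revision
Constraint 2 (X + W = V) on D(X)={3,4,5,6,7,8} D(W)={3,4,5,6,7,8} D(V)={3,4,6,7}: X {3,4,5,6,7,8}->{3,4}; W {3,4,5,6,7,8}->{3,4}; V {3,4,6,7}->{6,7} => REVISION
Constraint 3 (W != V) on D(W)={3,4} D(V)={6,7}: no change => not a revision
Total revisions = 1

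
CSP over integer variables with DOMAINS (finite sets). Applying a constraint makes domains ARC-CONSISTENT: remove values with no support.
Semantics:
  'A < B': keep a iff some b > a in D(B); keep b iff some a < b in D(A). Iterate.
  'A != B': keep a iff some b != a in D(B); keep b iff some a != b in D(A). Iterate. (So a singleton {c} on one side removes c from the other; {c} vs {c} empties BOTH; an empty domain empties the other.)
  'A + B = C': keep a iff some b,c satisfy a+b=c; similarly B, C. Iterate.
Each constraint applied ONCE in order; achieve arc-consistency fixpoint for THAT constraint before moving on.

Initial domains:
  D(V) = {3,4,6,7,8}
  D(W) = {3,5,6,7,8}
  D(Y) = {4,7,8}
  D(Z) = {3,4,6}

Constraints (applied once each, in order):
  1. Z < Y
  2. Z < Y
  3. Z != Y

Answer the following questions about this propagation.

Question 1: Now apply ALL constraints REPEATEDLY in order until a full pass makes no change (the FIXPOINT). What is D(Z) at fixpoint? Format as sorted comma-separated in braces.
Answer: {3,4,6}

Derivation:
pass 0 (initial): D(Z)={3,4,6}
pass 1: no change
Fixpoint after 1 passes: D(Z) = {3,4,6}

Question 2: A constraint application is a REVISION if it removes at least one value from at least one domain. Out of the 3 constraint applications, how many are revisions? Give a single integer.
Constraint 1 (Z < Y) on D(Z)={3,4,6} D(Y)={4,7,8}: no change => not a revision
Constraint 2 (Z < Y) on D(Z)={3,4,6} D(Y)={4,7,8}: no change => not a revision
Constraint 3 (Z != Y) on D(Z)={3,4,6} D(Y)={4,7,8}: no change => not a revision
Total revisions = 0

Answer: 0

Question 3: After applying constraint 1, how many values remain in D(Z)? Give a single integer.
Answer: 3

Derivation:
Constraint 1 (Z < Y) on D(Z)={3,4,6} D(Y)={4,7,8}: no change
So after constraint 1: D(Z)={3,4,6}, size = 3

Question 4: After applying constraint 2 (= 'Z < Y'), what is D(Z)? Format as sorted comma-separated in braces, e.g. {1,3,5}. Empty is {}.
Constraint 1 (Z < Y) on D(Z)={3,4,6} D(Y)={4,7,8}: no change
Constraint 2 (Z < Y) on D(Z)={3,4,6} D(Y)={4,7,8}: no change
So after constraint 2: D(Z) = {3,4,6}

Answer: {3,4,6}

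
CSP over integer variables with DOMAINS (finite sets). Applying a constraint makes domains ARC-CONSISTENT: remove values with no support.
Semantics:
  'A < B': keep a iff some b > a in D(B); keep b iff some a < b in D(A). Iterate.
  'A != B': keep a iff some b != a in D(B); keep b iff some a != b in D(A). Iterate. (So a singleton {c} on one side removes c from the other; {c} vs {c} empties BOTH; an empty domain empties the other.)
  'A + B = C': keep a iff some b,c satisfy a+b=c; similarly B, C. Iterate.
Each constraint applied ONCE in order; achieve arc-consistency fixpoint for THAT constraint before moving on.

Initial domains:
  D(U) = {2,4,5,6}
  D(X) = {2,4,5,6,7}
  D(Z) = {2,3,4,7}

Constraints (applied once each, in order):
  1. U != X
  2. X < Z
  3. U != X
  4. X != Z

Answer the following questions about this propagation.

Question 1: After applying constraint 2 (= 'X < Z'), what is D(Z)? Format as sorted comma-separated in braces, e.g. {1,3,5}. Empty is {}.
Constraint 1 (U != X) on D(U)={2,4,5,6} D(X)={2,4,5,6,7}: no change
Constraint 2 (X < Z) on D(X)={2,4,5,6,7} D(Z)={2,3,4,7}: X {2,4,5,6,7}->{2,4,5,6}; Z {2,3,4,7}->{3,4,7}
So after constraint 2: D(Z) = {3,4,7}

Answer: {3,4,7}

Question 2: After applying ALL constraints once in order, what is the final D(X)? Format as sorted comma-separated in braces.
Constraint 1 (U != X) on D(U)={2,4,5,6} D(X)={2,4,5,6,7}: no change
Constraint 2 (X < Z) on D(X)={2,4,5,6,7} D(Z)={2,3,4,7}: X {2,4,5,6,7}->{2,4,5,6}; Z {2,3,4,7}->{3,4,7}
Constraint 3 (U != X) on D(U)={2,4,5,6} D(X)={2,4,5,6}: no change
Constraint 4 (X != Z) on D(X)={2,4,5,6} D(Z)={3,4,7}: no change
So after all 4 constraints: D(X) = {2,4,5,6}

Answer: {2,4,5,6}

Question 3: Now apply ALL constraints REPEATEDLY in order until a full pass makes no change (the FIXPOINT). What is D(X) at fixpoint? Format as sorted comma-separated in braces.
pass 0 (initial): D(X)={2,4,5,6,7}
pass 1: X {2,4,5,6,7}->{2,4,5,6}; Z {2,3,4,7}->{3,4,7}
pass 2: no change
Fixpoint after 2 passes: D(X) = {2,4,5,6}

Answer: {2,4,5,6}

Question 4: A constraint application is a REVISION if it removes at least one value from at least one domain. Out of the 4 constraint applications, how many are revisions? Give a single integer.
Answer: 1

Derivation:
Constraint 1 (U != X) on D(U)={2,4,5,6} D(X)={2,4,5,6,7}: no change => not a revision
Constraint 2 (X < Z) on D(X)={2,4,5,6,7} D(Z)={2,3,4,7}: X {2,4,5,6,7}->{2,4,5,6}; Z {2,3,4,7}->{3,4,7} => REVISION
Constraint 3 (U != X) on D(U)={2,4,5,6} D(X)={2,4,5,6}: no change => not a revision
Constraint 4 (X != Z) on D(X)={2,4,5,6} D(Z)={3,4,7}: no change => not a revision
Total revisions = 1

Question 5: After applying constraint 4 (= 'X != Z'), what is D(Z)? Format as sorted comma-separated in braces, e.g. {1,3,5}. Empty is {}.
Answer: {3,4,7}

Derivation:
Constraint 1 (U != X) on D(U)={2,4,5,6} D(X)={2,4,5,6,7}: no change
Constraint 2 (X < Z) on D(X)={2,4,5,6,7} D(Z)={2,3,4,7}: X {2,4,5,6,7}->{2,4,5,6}; Z {2,3,4,7}->{3,4,7}
Constraint 3 (U != X) on D(U)={2,4,5,6} D(X)={2,4,5,6}: no change
Constraint 4 (X != Z) on D(X)={2,4,5,6} D(Z)={3,4,7}: no change
So after constraint 4: D(Z) = {3,4,7}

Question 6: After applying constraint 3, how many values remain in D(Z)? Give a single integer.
Answer: 3

Derivation:
Constraint 1 (U != X) on D(U)={2,4,5,6} D(X)={2,4,5,6,7}: no change
Constraint 2 (X < Z) on D(X)={2,4,5,6,7} D(Z)={2,3,4,7}: X {2,4,5,6,7}->{2,4,5,6}; Z {2,3,4,7}->{3,4,7}
Constraint 3 (U != X) on D(U)={2,4,5,6} D(X)={2,4,5,6}: no change
So after constraint 3: D(Z)={3,4,7}, size = 3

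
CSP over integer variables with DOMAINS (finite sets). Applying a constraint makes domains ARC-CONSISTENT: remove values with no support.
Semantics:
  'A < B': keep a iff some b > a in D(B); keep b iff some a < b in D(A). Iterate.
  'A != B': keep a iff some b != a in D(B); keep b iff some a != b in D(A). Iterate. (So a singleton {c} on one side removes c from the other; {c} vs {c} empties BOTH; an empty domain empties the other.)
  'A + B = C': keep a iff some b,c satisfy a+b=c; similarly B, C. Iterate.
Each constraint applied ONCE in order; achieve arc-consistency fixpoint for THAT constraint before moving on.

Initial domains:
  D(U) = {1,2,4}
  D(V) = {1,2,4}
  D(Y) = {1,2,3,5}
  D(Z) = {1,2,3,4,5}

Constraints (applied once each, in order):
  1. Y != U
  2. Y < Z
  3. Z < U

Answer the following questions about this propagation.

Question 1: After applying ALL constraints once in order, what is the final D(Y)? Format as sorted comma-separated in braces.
Constraint 1 (Y != U) on D(Y)={1,2,3,5} D(U)={1,2,4}: no change
Constraint 2 (Y < Z) on D(Y)={1,2,3,5} D(Z)={1,2,3,4,5}: Y {1,2,3,5}->{1,2,3}; Z {1,2,3,4,5}->{2,3,4,5}
Constraint 3 (Z < U) on D(Z)={2,3,4,5} D(U)={1,2,4}: Z {2,3,4,5}->{2,3}; U {1,2,4}->{4}
So after all 3 constraints: D(Y) = {1,2,3}

Answer: {1,2,3}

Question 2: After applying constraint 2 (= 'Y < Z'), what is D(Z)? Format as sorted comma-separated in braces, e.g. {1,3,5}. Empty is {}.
Constraint 1 (Y != U) on D(Y)={1,2,3,5} D(U)={1,2,4}: no change
Constraint 2 (Y < Z) on D(Y)={1,2,3,5} D(Z)={1,2,3,4,5}: Y {1,2,3,5}->{1,2,3}; Z {1,2,3,4,5}->{2,3,4,5}
So after constraint 2: D(Z) = {2,3,4,5}

Answer: {2,3,4,5}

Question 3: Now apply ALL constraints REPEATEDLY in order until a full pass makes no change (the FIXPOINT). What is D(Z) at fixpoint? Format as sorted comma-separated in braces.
Answer: {2,3}

Derivation:
pass 0 (initial): D(Z)={1,2,3,4,5}
pass 1: U {1,2,4}->{4}; Y {1,2,3,5}->{1,2,3}; Z {1,2,3,4,5}->{2,3}
pass 2: Y {1,2,3}->{1,2}
pass 3: no change
Fixpoint after 3 passes: D(Z) = {2,3}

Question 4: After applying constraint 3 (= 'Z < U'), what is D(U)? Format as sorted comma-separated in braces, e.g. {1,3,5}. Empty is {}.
Constraint 1 (Y != U) on D(Y)={1,2,3,5} D(U)={1,2,4}: no change
Constraint 2 (Y < Z) on D(Y)={1,2,3,5} D(Z)={1,2,3,4,5}: Y {1,2,3,5}->{1,2,3}; Z {1,2,3,4,5}->{2,3,4,5}
Constraint 3 (Z < U) on D(Z)={2,3,4,5} D(U)={1,2,4}: Z {2,3,4,5}->{2,3}; U {1,2,4}->{4}
So after constraint 3: D(U) = {4}

Answer: {4}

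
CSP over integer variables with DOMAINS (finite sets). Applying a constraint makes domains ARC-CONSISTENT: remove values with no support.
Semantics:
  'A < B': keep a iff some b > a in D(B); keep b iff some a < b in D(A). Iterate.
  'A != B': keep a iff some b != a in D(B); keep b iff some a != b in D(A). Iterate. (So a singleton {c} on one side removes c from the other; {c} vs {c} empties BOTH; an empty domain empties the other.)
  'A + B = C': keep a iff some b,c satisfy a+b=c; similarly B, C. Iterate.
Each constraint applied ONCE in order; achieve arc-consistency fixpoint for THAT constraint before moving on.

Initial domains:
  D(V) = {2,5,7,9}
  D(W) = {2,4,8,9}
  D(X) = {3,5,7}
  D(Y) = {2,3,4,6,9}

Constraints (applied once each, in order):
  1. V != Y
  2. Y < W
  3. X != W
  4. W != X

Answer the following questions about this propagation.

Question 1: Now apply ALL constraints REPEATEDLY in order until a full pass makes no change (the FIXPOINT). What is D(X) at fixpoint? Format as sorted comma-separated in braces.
pass 0 (initial): D(X)={3,5,7}
pass 1: W {2,4,8,9}->{4,8,9}; Y {2,3,4,6,9}->{2,3,4,6}
pass 2: no change
Fixpoint after 2 passes: D(X) = {3,5,7}

Answer: {3,5,7}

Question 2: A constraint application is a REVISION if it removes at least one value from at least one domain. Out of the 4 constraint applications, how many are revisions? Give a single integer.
Answer: 1

Derivation:
Constraint 1 (V != Y) on D(V)={2,5,7,9} D(Y)={2,3,4,6,9}: no change => not a revision
Constraint 2 (Y < W) on D(Y)={2,3,4,6,9} D(W)={2,4,8,9}: Y {2,3,4,6,9}->{2,3,4,6}; W {2,4,8,9}->{4,8,9} => REVISION
Constraint 3 (X != W) on D(X)={3,5,7} D(W)={4,8,9}: no change => not a revision
Constraint 4 (W != X) on D(W)={4,8,9} D(X)={3,5,7}: no change => not a revision
Total revisions = 1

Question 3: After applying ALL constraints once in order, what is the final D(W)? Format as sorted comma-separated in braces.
Constraint 1 (V != Y) on D(V)={2,5,7,9} D(Y)={2,3,4,6,9}: no change
Constraint 2 (Y < W) on D(Y)={2,3,4,6,9} D(W)={2,4,8,9}: Y {2,3,4,6,9}->{2,3,4,6}; W {2,4,8,9}->{4,8,9}
Constraint 3 (X != W) on D(X)={3,5,7} D(W)={4,8,9}: no change
Constraint 4 (W != X) on D(W)={4,8,9} D(X)={3,5,7}: no change
So after all 4 constraints: D(W) = {4,8,9}

Answer: {4,8,9}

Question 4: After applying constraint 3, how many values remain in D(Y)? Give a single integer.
Constraint 1 (V != Y) on D(V)={2,5,7,9} D(Y)={2,3,4,6,9}: no change
Constraint 2 (Y < W) on D(Y)={2,3,4,6,9} D(W)={2,4,8,9}: Y {2,3,4,6,9}->{2,3,4,6}; W {2,4,8,9}->{4,8,9}
Constraint 3 (X != W) on D(X)={3,5,7} D(W)={4,8,9}: no change
So after constraint 3: D(Y)={2,3,4,6}, size = 4

Answer: 4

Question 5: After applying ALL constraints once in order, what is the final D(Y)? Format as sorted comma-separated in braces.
Constraint 1 (V != Y) on D(V)={2,5,7,9} D(Y)={2,3,4,6,9}: no change
Constraint 2 (Y < W) on D(Y)={2,3,4,6,9} D(W)={2,4,8,9}: Y {2,3,4,6,9}->{2,3,4,6}; W {2,4,8,9}->{4,8,9}
Constraint 3 (X != W) on D(X)={3,5,7} D(W)={4,8,9}: no change
Constraint 4 (W != X) on D(W)={4,8,9} D(X)={3,5,7}: no change
So after all 4 constraints: D(Y) = {2,3,4,6}

Answer: {2,3,4,6}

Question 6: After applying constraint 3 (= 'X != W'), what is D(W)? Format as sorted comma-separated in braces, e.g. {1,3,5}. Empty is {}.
Answer: {4,8,9}

Derivation:
Constraint 1 (V != Y) on D(V)={2,5,7,9} D(Y)={2,3,4,6,9}: no change
Constraint 2 (Y < W) on D(Y)={2,3,4,6,9} D(W)={2,4,8,9}: Y {2,3,4,6,9}->{2,3,4,6}; W {2,4,8,9}->{4,8,9}
Constraint 3 (X != W) on D(X)={3,5,7} D(W)={4,8,9}: no change
So after constraint 3: D(W) = {4,8,9}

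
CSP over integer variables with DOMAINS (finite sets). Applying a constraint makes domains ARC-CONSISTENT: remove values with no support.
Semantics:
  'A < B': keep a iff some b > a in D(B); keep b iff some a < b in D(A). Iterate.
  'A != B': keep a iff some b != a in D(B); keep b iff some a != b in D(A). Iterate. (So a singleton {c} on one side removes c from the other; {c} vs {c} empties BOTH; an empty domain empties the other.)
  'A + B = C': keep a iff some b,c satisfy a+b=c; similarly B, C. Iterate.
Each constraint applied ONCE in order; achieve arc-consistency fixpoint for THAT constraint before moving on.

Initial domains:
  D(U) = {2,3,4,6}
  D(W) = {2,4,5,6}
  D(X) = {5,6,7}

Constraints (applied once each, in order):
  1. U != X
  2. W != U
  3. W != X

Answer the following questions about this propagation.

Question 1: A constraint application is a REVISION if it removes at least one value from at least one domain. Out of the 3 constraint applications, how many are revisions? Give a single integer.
Constraint 1 (U != X) on D(U)={2,3,4,6} D(X)={5,6,7}: no change => not a revision
Constraint 2 (W != U) on D(W)={2,4,5,6} D(U)={2,3,4,6}: no change => not a revision
Constraint 3 (W != X) on D(W)={2,4,5,6} D(X)={5,6,7}: no change => not a revision
Total revisions = 0

Answer: 0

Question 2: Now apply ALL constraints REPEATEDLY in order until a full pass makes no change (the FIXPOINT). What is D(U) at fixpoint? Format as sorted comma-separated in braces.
pass 0 (initial): D(U)={2,3,4,6}
pass 1: no change
Fixpoint after 1 passes: D(U) = {2,3,4,6}

Answer: {2,3,4,6}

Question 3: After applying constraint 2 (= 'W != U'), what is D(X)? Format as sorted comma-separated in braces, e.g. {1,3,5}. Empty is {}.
Constraint 1 (U != X) on D(U)={2,3,4,6} D(X)={5,6,7}: no change
Constraint 2 (W != U) on D(W)={2,4,5,6} D(U)={2,3,4,6}: no change
So after constraint 2: D(X) = {5,6,7}

Answer: {5,6,7}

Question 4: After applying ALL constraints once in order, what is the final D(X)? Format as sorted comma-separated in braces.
Answer: {5,6,7}

Derivation:
Constraint 1 (U != X) on D(U)={2,3,4,6} D(X)={5,6,7}: no change
Constraint 2 (W != U) on D(W)={2,4,5,6} D(U)={2,3,4,6}: no change
Constraint 3 (W != X) on D(W)={2,4,5,6} D(X)={5,6,7}: no change
So after all 3 constraints: D(X) = {5,6,7}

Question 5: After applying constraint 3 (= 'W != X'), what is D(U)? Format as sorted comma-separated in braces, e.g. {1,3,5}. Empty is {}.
Answer: {2,3,4,6}

Derivation:
Constraint 1 (U != X) on D(U)={2,3,4,6} D(X)={5,6,7}: no change
Constraint 2 (W != U) on D(W)={2,4,5,6} D(U)={2,3,4,6}: no change
Constraint 3 (W != X) on D(W)={2,4,5,6} D(X)={5,6,7}: no change
So after constraint 3: D(U) = {2,3,4,6}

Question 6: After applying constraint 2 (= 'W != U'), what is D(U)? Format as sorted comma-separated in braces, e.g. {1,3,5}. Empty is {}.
Constraint 1 (U != X) on D(U)={2,3,4,6} D(X)={5,6,7}: no change
Constraint 2 (W != U) on D(W)={2,4,5,6} D(U)={2,3,4,6}: no change
So after constraint 2: D(U) = {2,3,4,6}

Answer: {2,3,4,6}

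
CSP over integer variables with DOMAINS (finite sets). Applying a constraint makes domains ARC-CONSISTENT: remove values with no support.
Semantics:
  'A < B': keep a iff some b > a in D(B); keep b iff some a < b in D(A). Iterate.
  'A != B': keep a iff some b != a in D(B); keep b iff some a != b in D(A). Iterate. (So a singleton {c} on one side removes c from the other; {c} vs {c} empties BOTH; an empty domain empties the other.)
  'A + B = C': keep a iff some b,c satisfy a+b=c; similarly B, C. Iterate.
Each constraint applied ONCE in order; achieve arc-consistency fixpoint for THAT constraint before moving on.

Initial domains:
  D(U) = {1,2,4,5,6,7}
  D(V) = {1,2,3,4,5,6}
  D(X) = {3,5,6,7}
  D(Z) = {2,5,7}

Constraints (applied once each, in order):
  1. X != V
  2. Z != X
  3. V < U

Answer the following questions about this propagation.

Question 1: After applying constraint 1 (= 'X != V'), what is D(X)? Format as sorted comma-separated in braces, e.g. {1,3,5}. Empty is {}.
Answer: {3,5,6,7}

Derivation:
Constraint 1 (X != V) on D(X)={3,5,6,7} D(V)={1,2,3,4,5,6}: no change
So after constraint 1: D(X) = {3,5,6,7}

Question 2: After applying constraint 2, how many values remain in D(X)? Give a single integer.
Constraint 1 (X != V) on D(X)={3,5,6,7} D(V)={1,2,3,4,5,6}: no change
Constraint 2 (Z != X) on D(Z)={2,5,7} D(X)={3,5,6,7}: no change
So after constraint 2: D(X)={3,5,6,7}, size = 4

Answer: 4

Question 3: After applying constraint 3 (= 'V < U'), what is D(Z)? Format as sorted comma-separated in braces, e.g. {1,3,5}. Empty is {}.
Constraint 1 (X != V) on D(X)={3,5,6,7} D(V)={1,2,3,4,5,6}: no change
Constraint 2 (Z != X) on D(Z)={2,5,7} D(X)={3,5,6,7}: no change
Constraint 3 (V < U) on D(V)={1,2,3,4,5,6} D(U)={1,2,4,5,6,7}: U {1,2,4,5,6,7}->{2,4,5,6,7}
So after constraint 3: D(Z) = {2,5,7}

Answer: {2,5,7}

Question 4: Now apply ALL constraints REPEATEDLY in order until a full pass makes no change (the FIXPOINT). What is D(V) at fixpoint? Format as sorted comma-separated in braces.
pass 0 (initial): D(V)={1,2,3,4,5,6}
pass 1: U {1,2,4,5,6,7}->{2,4,5,6,7}
pass 2: no change
Fixpoint after 2 passes: D(V) = {1,2,3,4,5,6}

Answer: {1,2,3,4,5,6}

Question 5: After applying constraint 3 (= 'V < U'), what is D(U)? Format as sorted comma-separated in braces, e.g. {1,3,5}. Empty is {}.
Constraint 1 (X != V) on D(X)={3,5,6,7} D(V)={1,2,3,4,5,6}: no change
Constraint 2 (Z != X) on D(Z)={2,5,7} D(X)={3,5,6,7}: no change
Constraint 3 (V < U) on D(V)={1,2,3,4,5,6} D(U)={1,2,4,5,6,7}: U {1,2,4,5,6,7}->{2,4,5,6,7}
So after constraint 3: D(U) = {2,4,5,6,7}

Answer: {2,4,5,6,7}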